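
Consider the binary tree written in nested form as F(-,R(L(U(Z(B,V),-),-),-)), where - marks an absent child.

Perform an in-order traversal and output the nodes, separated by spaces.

In-order visits the left subtree, then the node, then the right subtree.
At F: no left child.
Visit F.
At F: go right to R.
  At R: go left to L.
    At L: go left to U.
      At U: go left to Z.
        At Z: go left to B.
          B is a leaf — visit B.
        Visit Z.
        At Z: go right to V.
          V is a leaf — visit V.
      Visit U.
      At U: no right child.
    Visit L.
    At L: no right child.
  Visit R.
  At R: no right child.

F B Z V U L R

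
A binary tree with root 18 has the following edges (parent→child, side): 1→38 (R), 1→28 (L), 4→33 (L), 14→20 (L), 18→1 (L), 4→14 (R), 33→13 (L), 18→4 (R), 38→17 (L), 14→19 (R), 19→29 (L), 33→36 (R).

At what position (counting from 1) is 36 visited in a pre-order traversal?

9

Pre-order visits the node, then its left subtree, then its right subtree.
Visit 18.
At 18: go left to 1.
  Visit 1.
  At 1: go left to 28.
    28 is a leaf — visit 28.
  At 1: go right to 38.
    Visit 38.
    At 38: go left to 17.
      17 is a leaf — visit 17.
    At 38: no right child.
At 18: go right to 4.
  Visit 4.
  At 4: go left to 33.
    Visit 33.
    At 33: go left to 13.
      13 is a leaf — visit 13.
    At 33: go right to 36.
      36 is a leaf — visit 36.
  At 4: go right to 14.
    Visit 14.
    At 14: go left to 20.
      20 is a leaf — visit 20.
    At 14: go right to 19.
      Visit 19.
      At 19: go left to 29.
        29 is a leaf — visit 29.
      At 19: no right child.
Full pre-order sequence: 18, 1, 28, 38, 17, 4, 33, 13, 36, 14, 20, 19, 29.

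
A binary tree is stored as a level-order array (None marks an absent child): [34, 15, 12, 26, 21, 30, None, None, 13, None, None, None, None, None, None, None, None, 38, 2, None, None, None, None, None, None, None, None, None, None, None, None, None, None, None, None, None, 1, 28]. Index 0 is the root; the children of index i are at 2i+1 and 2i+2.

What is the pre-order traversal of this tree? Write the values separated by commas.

Pre-order visits the node, then its left subtree, then its right subtree.
Visit 34.
At 34: go left to 15.
  Visit 15.
  At 15: go left to 26.
    Visit 26.
    At 26: no left child.
    At 26: go right to 13.
      Visit 13.
      At 13: go left to 38.
        Visit 38.
        At 38: no left child.
        At 38: go right to 1.
          1 is a leaf — visit 1.
      At 13: go right to 2.
        Visit 2.
        At 2: go left to 28.
          28 is a leaf — visit 28.
        At 2: no right child.
  At 15: go right to 21.
    21 is a leaf — visit 21.
At 34: go right to 12.
  Visit 12.
  At 12: go left to 30.
    30 is a leaf — visit 30.
  At 12: no right child.

34, 15, 26, 13, 38, 1, 2, 28, 21, 12, 30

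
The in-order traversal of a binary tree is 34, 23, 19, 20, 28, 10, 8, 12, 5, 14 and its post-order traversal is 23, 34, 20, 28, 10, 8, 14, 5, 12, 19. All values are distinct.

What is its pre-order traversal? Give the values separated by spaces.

19 34 23 12 8 10 28 20 5 14

The last element of post-order is the root; it splits in-order into left and right subtrees.
Root 19: left subtree has 2 nodes {34, 23}, right has 7 {20, 28, 10, 8, 12, 5, 14}.
  Root 34: left subtree has 0 nodes { }, right has 1 {23}.
  Root 12: left subtree has 4 nodes {20, 28, 10, 8}, right has 2 {5, 14}.
    Root 8: left subtree has 3 nodes {20, 28, 10}, right has 0 { }.
      Root 10: left subtree has 2 nodes {20, 28}, right has 0 { }.
        Root 28: left subtree has 1 node {20}, right has 0 { }.
    Root 5: left subtree has 0 nodes { }, right has 1 {14}.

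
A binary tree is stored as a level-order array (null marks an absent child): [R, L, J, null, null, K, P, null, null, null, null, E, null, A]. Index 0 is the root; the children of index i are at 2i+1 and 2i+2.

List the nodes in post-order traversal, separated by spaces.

Post-order visits the left subtree, then the right subtree, then the node.
At R: go left to L.
  L is a leaf — visit L.
At R: go right to J.
  At J: go left to K.
    At K: go left to E.
      E is a leaf — visit E.
    At K: no right child.
    Visit K.
  At J: go right to P.
    At P: go left to A.
      A is a leaf — visit A.
    At P: no right child.
    Visit P.
  Visit J.
Visit R.

L E K A P J R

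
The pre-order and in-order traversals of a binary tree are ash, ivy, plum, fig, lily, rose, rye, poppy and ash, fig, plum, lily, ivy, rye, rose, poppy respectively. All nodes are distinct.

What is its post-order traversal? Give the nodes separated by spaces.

fig lily plum rye poppy rose ivy ash

The first element of pre-order is the root; it splits in-order into left and right subtrees.
Root ash: left subtree has 0 nodes { }, right has 7 {fig, plum, lily, ivy, rye, rose, poppy}.
  Root ivy: left subtree has 3 nodes {fig, plum, lily}, right has 3 {rye, rose, poppy}.
    Root plum: left subtree has 1 node {fig}, right has 1 {lily}.
    Root rose: left subtree has 1 node {rye}, right has 1 {poppy}.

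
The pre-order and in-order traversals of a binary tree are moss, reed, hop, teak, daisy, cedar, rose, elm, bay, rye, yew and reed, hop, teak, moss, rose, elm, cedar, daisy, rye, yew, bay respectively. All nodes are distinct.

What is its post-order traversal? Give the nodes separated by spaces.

The first element of pre-order is the root; it splits in-order into left and right subtrees.
Root moss: left subtree has 3 nodes {reed, hop, teak}, right has 7 {rose, elm, cedar, daisy, rye, yew, bay}.
  Root reed: left subtree has 0 nodes { }, right has 2 {hop, teak}.
    Root hop: left subtree has 0 nodes { }, right has 1 {teak}.
  Root daisy: left subtree has 3 nodes {rose, elm, cedar}, right has 3 {rye, yew, bay}.
    Root cedar: left subtree has 2 nodes {rose, elm}, right has 0 { }.
      Root rose: left subtree has 0 nodes { }, right has 1 {elm}.
    Root bay: left subtree has 2 nodes {rye, yew}, right has 0 { }.
      Root rye: left subtree has 0 nodes { }, right has 1 {yew}.

teak hop reed elm rose cedar yew rye bay daisy moss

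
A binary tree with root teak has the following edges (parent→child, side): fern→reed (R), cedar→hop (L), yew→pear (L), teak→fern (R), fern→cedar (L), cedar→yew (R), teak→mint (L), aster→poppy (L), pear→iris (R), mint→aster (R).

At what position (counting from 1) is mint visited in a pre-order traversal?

Pre-order visits the node, then its left subtree, then its right subtree.
Visit teak.
At teak: go left to mint.
  Visit mint.
  At mint: no left child.
  At mint: go right to aster.
    Visit aster.
    At aster: go left to poppy.
      poppy is a leaf — visit poppy.
    At aster: no right child.
At teak: go right to fern.
  Visit fern.
  At fern: go left to cedar.
    Visit cedar.
    At cedar: go left to hop.
      hop is a leaf — visit hop.
    At cedar: go right to yew.
      Visit yew.
      At yew: go left to pear.
        Visit pear.
        At pear: no left child.
        At pear: go right to iris.
          iris is a leaf — visit iris.
      At yew: no right child.
  At fern: go right to reed.
    reed is a leaf — visit reed.
Full pre-order sequence: teak, mint, aster, poppy, fern, cedar, hop, yew, pear, iris, reed.

2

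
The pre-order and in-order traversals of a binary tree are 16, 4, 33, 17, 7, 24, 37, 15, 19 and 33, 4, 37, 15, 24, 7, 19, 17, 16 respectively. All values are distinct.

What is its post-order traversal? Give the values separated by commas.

33, 15, 37, 24, 19, 7, 17, 4, 16

The first element of pre-order is the root; it splits in-order into left and right subtrees.
Root 16: left subtree has 8 nodes {33, 4, 37, 15, 24, 7, 19, 17}, right has 0 { }.
  Root 4: left subtree has 1 node {33}, right has 6 {37, 15, 24, 7, 19, 17}.
    Root 17: left subtree has 5 nodes {37, 15, 24, 7, 19}, right has 0 { }.
      Root 7: left subtree has 3 nodes {37, 15, 24}, right has 1 {19}.
        Root 24: left subtree has 2 nodes {37, 15}, right has 0 { }.
          Root 37: left subtree has 0 nodes { }, right has 1 {15}.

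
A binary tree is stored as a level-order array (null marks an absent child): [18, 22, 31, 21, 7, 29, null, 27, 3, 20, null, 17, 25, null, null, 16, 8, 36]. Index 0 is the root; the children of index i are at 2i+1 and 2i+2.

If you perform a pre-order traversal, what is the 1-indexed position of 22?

2

Pre-order visits the node, then its left subtree, then its right subtree.
Visit 18.
At 18: go left to 22.
  Visit 22.
  At 22: go left to 21.
    Visit 21.
    At 21: go left to 27.
      Visit 27.
      At 27: go left to 16.
        16 is a leaf — visit 16.
      At 27: go right to 8.
        8 is a leaf — visit 8.
    At 21: go right to 3.
      Visit 3.
      At 3: go left to 36.
        36 is a leaf — visit 36.
      At 3: no right child.
  At 22: go right to 7.
    Visit 7.
    At 7: go left to 20.
      20 is a leaf — visit 20.
    At 7: no right child.
At 18: go right to 31.
  Visit 31.
  At 31: go left to 29.
    Visit 29.
    At 29: go left to 17.
      17 is a leaf — visit 17.
    At 29: go right to 25.
      25 is a leaf — visit 25.
  At 31: no right child.
Full pre-order sequence: 18, 22, 21, 27, 16, 8, 3, 36, 7, 20, 31, 29, 17, 25.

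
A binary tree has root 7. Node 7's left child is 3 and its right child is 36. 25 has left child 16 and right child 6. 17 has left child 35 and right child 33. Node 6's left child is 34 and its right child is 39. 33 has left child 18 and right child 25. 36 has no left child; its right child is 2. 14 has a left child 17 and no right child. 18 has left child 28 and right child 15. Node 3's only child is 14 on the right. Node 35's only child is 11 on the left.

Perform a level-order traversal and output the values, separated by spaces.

7 3 36 14 2 17 35 33 11 18 25 28 15 16 6 34 39

Level-order visits nodes level by level from the root, left to right within each level.
Level 0: 7
Level 1: 3, 36
Level 2: 14, 2
Level 3: 17
Level 4: 35, 33
Level 5: 11, 18, 25
Level 6: 28, 15, 16, 6
Level 7: 34, 39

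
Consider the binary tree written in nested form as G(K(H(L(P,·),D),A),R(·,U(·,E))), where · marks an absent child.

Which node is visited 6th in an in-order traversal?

In-order visits the left subtree, then the node, then the right subtree.
At G: go left to K.
  At K: go left to H.
    At H: go left to L.
      At L: go left to P.
        P is a leaf — visit P.
      Visit L.
      At L: no right child.
    Visit H.
    At H: go right to D.
      D is a leaf — visit D.
  Visit K.
  At K: go right to A.
    A is a leaf — visit A.
Visit G.
At G: go right to R.
  At R: no left child.
  Visit R.
  At R: go right to U.
    At U: no left child.
    Visit U.
    At U: go right to E.
      E is a leaf — visit E.
Full in-order sequence: P, L, H, D, K, A, G, R, U, E.

A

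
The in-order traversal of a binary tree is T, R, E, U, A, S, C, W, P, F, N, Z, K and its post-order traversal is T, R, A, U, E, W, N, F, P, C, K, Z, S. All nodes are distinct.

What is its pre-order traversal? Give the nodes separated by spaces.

S E R T U A Z C P W F N K

The last element of post-order is the root; it splits in-order into left and right subtrees.
Root S: left subtree has 5 nodes {T, R, E, U, A}, right has 7 {C, W, P, F, N, Z, K}.
  Root E: left subtree has 2 nodes {T, R}, right has 2 {U, A}.
    Root R: left subtree has 1 node {T}, right has 0 { }.
    Root U: left subtree has 0 nodes { }, right has 1 {A}.
  Root Z: left subtree has 5 nodes {C, W, P, F, N}, right has 1 {K}.
    Root C: left subtree has 0 nodes { }, right has 4 {W, P, F, N}.
      Root P: left subtree has 1 node {W}, right has 2 {F, N}.
        Root F: left subtree has 0 nodes { }, right has 1 {N}.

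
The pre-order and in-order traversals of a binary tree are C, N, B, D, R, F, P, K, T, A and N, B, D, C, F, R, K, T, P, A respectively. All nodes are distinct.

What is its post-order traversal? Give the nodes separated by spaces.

The first element of pre-order is the root; it splits in-order into left and right subtrees.
Root C: left subtree has 3 nodes {N, B, D}, right has 6 {F, R, K, T, P, A}.
  Root N: left subtree has 0 nodes { }, right has 2 {B, D}.
    Root B: left subtree has 0 nodes { }, right has 1 {D}.
  Root R: left subtree has 1 node {F}, right has 4 {K, T, P, A}.
    Root P: left subtree has 2 nodes {K, T}, right has 1 {A}.
      Root K: left subtree has 0 nodes { }, right has 1 {T}.

D B N F T K A P R C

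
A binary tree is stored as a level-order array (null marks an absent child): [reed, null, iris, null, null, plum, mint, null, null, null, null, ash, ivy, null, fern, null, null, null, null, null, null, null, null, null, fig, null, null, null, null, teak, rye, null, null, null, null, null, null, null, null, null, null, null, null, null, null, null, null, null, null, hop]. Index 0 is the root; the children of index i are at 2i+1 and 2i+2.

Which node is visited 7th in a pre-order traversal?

Pre-order visits the node, then its left subtree, then its right subtree.
Visit reed.
At reed: no left child.
At reed: go right to iris.
  Visit iris.
  At iris: go left to plum.
    Visit plum.
    At plum: go left to ash.
      Visit ash.
      At ash: no left child.
      At ash: go right to fig.
        Visit fig.
        At fig: go left to hop.
          hop is a leaf — visit hop.
        At fig: no right child.
    At plum: go right to ivy.
      ivy is a leaf — visit ivy.
  At iris: go right to mint.
    Visit mint.
    At mint: no left child.
    At mint: go right to fern.
      Visit fern.
      At fern: go left to teak.
        teak is a leaf — visit teak.
      At fern: go right to rye.
        rye is a leaf — visit rye.
Full pre-order sequence: reed, iris, plum, ash, fig, hop, ivy, mint, fern, teak, rye.

ivy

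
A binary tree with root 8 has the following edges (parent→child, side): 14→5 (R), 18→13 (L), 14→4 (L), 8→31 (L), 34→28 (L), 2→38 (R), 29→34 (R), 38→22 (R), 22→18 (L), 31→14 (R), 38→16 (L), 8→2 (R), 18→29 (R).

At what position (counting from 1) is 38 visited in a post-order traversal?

12

Post-order visits the left subtree, then the right subtree, then the node.
At 8: go left to 31.
  At 31: no left child.
  At 31: go right to 14.
    At 14: go left to 4.
      4 is a leaf — visit 4.
    At 14: go right to 5.
      5 is a leaf — visit 5.
    Visit 14.
  Visit 31.
At 8: go right to 2.
  At 2: no left child.
  At 2: go right to 38.
    At 38: go left to 16.
      16 is a leaf — visit 16.
    At 38: go right to 22.
      At 22: go left to 18.
        At 18: go left to 13.
          13 is a leaf — visit 13.
        At 18: go right to 29.
          At 29: no left child.
          At 29: go right to 34.
            At 34: go left to 28.
              28 is a leaf — visit 28.
            At 34: no right child.
            Visit 34.
          Visit 29.
        Visit 18.
      At 22: no right child.
      Visit 22.
    Visit 38.
  Visit 2.
Visit 8.
Full post-order sequence: 4, 5, 14, 31, 16, 13, 28, 34, 29, 18, 22, 38, 2, 8.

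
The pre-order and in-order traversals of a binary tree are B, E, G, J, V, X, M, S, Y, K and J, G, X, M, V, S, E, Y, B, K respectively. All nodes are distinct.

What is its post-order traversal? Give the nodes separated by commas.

The first element of pre-order is the root; it splits in-order into left and right subtrees.
Root B: left subtree has 8 nodes {J, G, X, M, V, S, E, Y}, right has 1 {K}.
  Root E: left subtree has 6 nodes {J, G, X, M, V, S}, right has 1 {Y}.
    Root G: left subtree has 1 node {J}, right has 4 {X, M, V, S}.
      Root V: left subtree has 2 nodes {X, M}, right has 1 {S}.
        Root X: left subtree has 0 nodes { }, right has 1 {M}.

J, M, X, S, V, G, Y, E, K, B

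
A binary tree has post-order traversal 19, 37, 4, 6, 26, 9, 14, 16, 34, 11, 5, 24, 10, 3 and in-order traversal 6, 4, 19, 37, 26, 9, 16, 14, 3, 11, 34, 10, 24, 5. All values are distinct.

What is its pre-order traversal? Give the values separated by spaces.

The last element of post-order is the root; it splits in-order into left and right subtrees.
Root 3: left subtree has 8 nodes {6, 4, 19, 37, 26, 9, 16, 14}, right has 5 {11, 34, 10, 24, 5}.
  Root 16: left subtree has 6 nodes {6, 4, 19, 37, 26, 9}, right has 1 {14}.
    Root 9: left subtree has 5 nodes {6, 4, 19, 37, 26}, right has 0 { }.
      Root 26: left subtree has 4 nodes {6, 4, 19, 37}, right has 0 { }.
        Root 6: left subtree has 0 nodes { }, right has 3 {4, 19, 37}.
          Root 4: left subtree has 0 nodes { }, right has 2 {19, 37}.
            Root 37: left subtree has 1 node {19}, right has 0 { }.
  Root 10: left subtree has 2 nodes {11, 34}, right has 2 {24, 5}.
    Root 11: left subtree has 0 nodes { }, right has 1 {34}.
    Root 24: left subtree has 0 nodes { }, right has 1 {5}.

3 16 9 26 6 4 37 19 14 10 11 34 24 5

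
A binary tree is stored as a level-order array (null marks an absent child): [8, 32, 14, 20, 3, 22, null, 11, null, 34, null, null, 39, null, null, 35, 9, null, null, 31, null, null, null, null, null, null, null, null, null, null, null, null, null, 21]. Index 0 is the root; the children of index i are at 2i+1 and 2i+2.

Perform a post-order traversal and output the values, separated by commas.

Post-order visits the left subtree, then the right subtree, then the node.
At 8: go left to 32.
  At 32: go left to 20.
    At 20: go left to 11.
      At 11: go left to 35.
        35 is a leaf — visit 35.
      At 11: go right to 9.
        At 9: go left to 21.
          21 is a leaf — visit 21.
        At 9: no right child.
        Visit 9.
      Visit 11.
    At 20: no right child.
    Visit 20.
  At 32: go right to 3.
    At 3: go left to 34.
      At 34: go left to 31.
        31 is a leaf — visit 31.
      At 34: no right child.
      Visit 34.
    At 3: no right child.
    Visit 3.
  Visit 32.
At 8: go right to 14.
  At 14: go left to 22.
    At 22: no left child.
    At 22: go right to 39.
      39 is a leaf — visit 39.
    Visit 22.
  At 14: no right child.
  Visit 14.
Visit 8.

35, 21, 9, 11, 20, 31, 34, 3, 32, 39, 22, 14, 8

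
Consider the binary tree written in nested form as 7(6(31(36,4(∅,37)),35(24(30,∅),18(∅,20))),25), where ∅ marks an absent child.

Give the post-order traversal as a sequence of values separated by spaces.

Post-order visits the left subtree, then the right subtree, then the node.
At 7: go left to 6.
  At 6: go left to 31.
    At 31: go left to 36.
      36 is a leaf — visit 36.
    At 31: go right to 4.
      At 4: no left child.
      At 4: go right to 37.
        37 is a leaf — visit 37.
      Visit 4.
    Visit 31.
  At 6: go right to 35.
    At 35: go left to 24.
      At 24: go left to 30.
        30 is a leaf — visit 30.
      At 24: no right child.
      Visit 24.
    At 35: go right to 18.
      At 18: no left child.
      At 18: go right to 20.
        20 is a leaf — visit 20.
      Visit 18.
    Visit 35.
  Visit 6.
At 7: go right to 25.
  25 is a leaf — visit 25.
Visit 7.

36 37 4 31 30 24 20 18 35 6 25 7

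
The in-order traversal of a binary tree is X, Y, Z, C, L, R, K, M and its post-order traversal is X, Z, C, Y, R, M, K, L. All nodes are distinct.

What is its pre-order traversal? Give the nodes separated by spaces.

The last element of post-order is the root; it splits in-order into left and right subtrees.
Root L: left subtree has 4 nodes {X, Y, Z, C}, right has 3 {R, K, M}.
  Root Y: left subtree has 1 node {X}, right has 2 {Z, C}.
    Root C: left subtree has 1 node {Z}, right has 0 { }.
  Root K: left subtree has 1 node {R}, right has 1 {M}.

L Y X C Z K R M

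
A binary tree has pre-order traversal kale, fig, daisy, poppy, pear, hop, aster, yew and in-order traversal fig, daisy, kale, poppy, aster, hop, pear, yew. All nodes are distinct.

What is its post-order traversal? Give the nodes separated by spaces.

daisy fig aster hop yew pear poppy kale

The first element of pre-order is the root; it splits in-order into left and right subtrees.
Root kale: left subtree has 2 nodes {fig, daisy}, right has 5 {poppy, aster, hop, pear, yew}.
  Root fig: left subtree has 0 nodes { }, right has 1 {daisy}.
  Root poppy: left subtree has 0 nodes { }, right has 4 {aster, hop, pear, yew}.
    Root pear: left subtree has 2 nodes {aster, hop}, right has 1 {yew}.
      Root hop: left subtree has 1 node {aster}, right has 0 { }.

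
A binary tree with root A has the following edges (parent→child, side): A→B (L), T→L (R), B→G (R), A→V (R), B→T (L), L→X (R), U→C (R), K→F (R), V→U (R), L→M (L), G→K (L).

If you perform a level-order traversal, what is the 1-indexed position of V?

3

Level-order visits nodes level by level from the root, left to right within each level.
Level 0: A
Level 1: B, V
Level 2: T, G, U
Level 3: L, K, C
Level 4: M, X, F
Full level-order sequence: A, B, V, T, G, U, L, K, C, M, X, F.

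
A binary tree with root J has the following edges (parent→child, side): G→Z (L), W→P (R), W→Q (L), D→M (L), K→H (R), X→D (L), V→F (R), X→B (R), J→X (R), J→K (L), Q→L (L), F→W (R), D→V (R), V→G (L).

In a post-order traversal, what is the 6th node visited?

L

Post-order visits the left subtree, then the right subtree, then the node.
At J: go left to K.
  At K: no left child.
  At K: go right to H.
    H is a leaf — visit H.
  Visit K.
At J: go right to X.
  At X: go left to D.
    At D: go left to M.
      M is a leaf — visit M.
    At D: go right to V.
      At V: go left to G.
        At G: go left to Z.
          Z is a leaf — visit Z.
        At G: no right child.
        Visit G.
      At V: go right to F.
        At F: no left child.
        At F: go right to W.
          At W: go left to Q.
            At Q: go left to L.
              L is a leaf — visit L.
            At Q: no right child.
            Visit Q.
          At W: go right to P.
            P is a leaf — visit P.
          Visit W.
        Visit F.
      Visit V.
    Visit D.
  At X: go right to B.
    B is a leaf — visit B.
  Visit X.
Visit J.
Full post-order sequence: H, K, M, Z, G, L, Q, P, W, F, V, D, B, X, J.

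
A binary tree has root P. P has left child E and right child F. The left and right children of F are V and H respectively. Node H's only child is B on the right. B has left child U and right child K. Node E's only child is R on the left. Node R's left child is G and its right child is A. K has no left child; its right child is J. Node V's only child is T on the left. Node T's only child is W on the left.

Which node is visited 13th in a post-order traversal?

F

Post-order visits the left subtree, then the right subtree, then the node.
At P: go left to E.
  At E: go left to R.
    At R: go left to G.
      G is a leaf — visit G.
    At R: go right to A.
      A is a leaf — visit A.
    Visit R.
  At E: no right child.
  Visit E.
At P: go right to F.
  At F: go left to V.
    At V: go left to T.
      At T: go left to W.
        W is a leaf — visit W.
      At T: no right child.
      Visit T.
    At V: no right child.
    Visit V.
  At F: go right to H.
    At H: no left child.
    At H: go right to B.
      At B: go left to U.
        U is a leaf — visit U.
      At B: go right to K.
        At K: no left child.
        At K: go right to J.
          J is a leaf — visit J.
        Visit K.
      Visit B.
    Visit H.
  Visit F.
Visit P.
Full post-order sequence: G, A, R, E, W, T, V, U, J, K, B, H, F, P.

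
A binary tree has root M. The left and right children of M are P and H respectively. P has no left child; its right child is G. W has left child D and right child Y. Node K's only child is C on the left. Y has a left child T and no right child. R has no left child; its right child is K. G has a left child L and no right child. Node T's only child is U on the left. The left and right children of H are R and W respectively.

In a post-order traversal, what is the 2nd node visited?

G

Post-order visits the left subtree, then the right subtree, then the node.
At M: go left to P.
  At P: no left child.
  At P: go right to G.
    At G: go left to L.
      L is a leaf — visit L.
    At G: no right child.
    Visit G.
  Visit P.
At M: go right to H.
  At H: go left to R.
    At R: no left child.
    At R: go right to K.
      At K: go left to C.
        C is a leaf — visit C.
      At K: no right child.
      Visit K.
    Visit R.
  At H: go right to W.
    At W: go left to D.
      D is a leaf — visit D.
    At W: go right to Y.
      At Y: go left to T.
        At T: go left to U.
          U is a leaf — visit U.
        At T: no right child.
        Visit T.
      At Y: no right child.
      Visit Y.
    Visit W.
  Visit H.
Visit M.
Full post-order sequence: L, G, P, C, K, R, D, U, T, Y, W, H, M.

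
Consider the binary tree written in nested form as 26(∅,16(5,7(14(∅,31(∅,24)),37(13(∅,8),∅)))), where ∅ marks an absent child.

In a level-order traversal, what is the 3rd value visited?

Level-order visits nodes level by level from the root, left to right within each level.
Level 0: 26
Level 1: 16
Level 2: 5, 7
Level 3: 14, 37
Level 4: 31, 13
Level 5: 24, 8
Full level-order sequence: 26, 16, 5, 7, 14, 37, 31, 13, 24, 8.

5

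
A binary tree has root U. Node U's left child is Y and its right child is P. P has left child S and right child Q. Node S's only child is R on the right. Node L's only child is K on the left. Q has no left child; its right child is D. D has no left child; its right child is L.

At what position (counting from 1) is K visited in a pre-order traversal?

9

Pre-order visits the node, then its left subtree, then its right subtree.
Visit U.
At U: go left to Y.
  Y is a leaf — visit Y.
At U: go right to P.
  Visit P.
  At P: go left to S.
    Visit S.
    At S: no left child.
    At S: go right to R.
      R is a leaf — visit R.
  At P: go right to Q.
    Visit Q.
    At Q: no left child.
    At Q: go right to D.
      Visit D.
      At D: no left child.
      At D: go right to L.
        Visit L.
        At L: go left to K.
          K is a leaf — visit K.
        At L: no right child.
Full pre-order sequence: U, Y, P, S, R, Q, D, L, K.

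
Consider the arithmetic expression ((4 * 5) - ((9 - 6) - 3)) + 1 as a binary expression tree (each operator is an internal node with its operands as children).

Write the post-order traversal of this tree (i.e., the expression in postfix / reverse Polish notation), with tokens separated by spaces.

Post-order on an expression tree gives postfix notation: for each operator, emit left operand, right operand, then the operator.

4 5 * 9 6 - 3 - - 1 +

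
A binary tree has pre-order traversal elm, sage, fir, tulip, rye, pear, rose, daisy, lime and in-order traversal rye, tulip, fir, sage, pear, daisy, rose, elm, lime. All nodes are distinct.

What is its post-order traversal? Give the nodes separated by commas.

The first element of pre-order is the root; it splits in-order into left and right subtrees.
Root elm: left subtree has 7 nodes {rye, tulip, fir, sage, pear, daisy, rose}, right has 1 {lime}.
  Root sage: left subtree has 3 nodes {rye, tulip, fir}, right has 3 {pear, daisy, rose}.
    Root fir: left subtree has 2 nodes {rye, tulip}, right has 0 { }.
      Root tulip: left subtree has 1 node {rye}, right has 0 { }.
    Root pear: left subtree has 0 nodes { }, right has 2 {daisy, rose}.
      Root rose: left subtree has 1 node {daisy}, right has 0 { }.

rye, tulip, fir, daisy, rose, pear, sage, lime, elm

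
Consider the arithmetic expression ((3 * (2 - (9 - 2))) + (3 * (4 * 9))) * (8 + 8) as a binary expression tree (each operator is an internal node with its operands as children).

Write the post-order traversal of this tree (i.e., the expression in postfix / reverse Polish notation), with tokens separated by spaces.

Post-order on an expression tree gives postfix notation: for each operator, emit left operand, right operand, then the operator.

3 2 9 2 - - * 3 4 9 * * + 8 8 + *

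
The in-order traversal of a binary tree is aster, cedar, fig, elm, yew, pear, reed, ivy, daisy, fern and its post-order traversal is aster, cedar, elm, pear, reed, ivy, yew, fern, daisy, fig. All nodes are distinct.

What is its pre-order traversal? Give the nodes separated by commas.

fig, cedar, aster, daisy, yew, elm, ivy, reed, pear, fern

The last element of post-order is the root; it splits in-order into left and right subtrees.
Root fig: left subtree has 2 nodes {aster, cedar}, right has 7 {elm, yew, pear, reed, ivy, daisy, fern}.
  Root cedar: left subtree has 1 node {aster}, right has 0 { }.
  Root daisy: left subtree has 5 nodes {elm, yew, pear, reed, ivy}, right has 1 {fern}.
    Root yew: left subtree has 1 node {elm}, right has 3 {pear, reed, ivy}.
      Root ivy: left subtree has 2 nodes {pear, reed}, right has 0 { }.
        Root reed: left subtree has 1 node {pear}, right has 0 { }.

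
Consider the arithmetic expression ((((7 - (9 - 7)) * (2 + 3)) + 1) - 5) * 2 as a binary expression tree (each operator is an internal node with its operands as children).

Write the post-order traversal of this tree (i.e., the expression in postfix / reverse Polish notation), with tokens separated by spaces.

Post-order on an expression tree gives postfix notation: for each operator, emit left operand, right operand, then the operator.

7 9 7 - - 2 3 + * 1 + 5 - 2 *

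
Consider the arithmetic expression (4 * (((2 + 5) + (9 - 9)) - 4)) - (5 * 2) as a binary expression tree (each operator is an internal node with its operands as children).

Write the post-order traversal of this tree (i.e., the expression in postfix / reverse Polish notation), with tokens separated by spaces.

Post-order on an expression tree gives postfix notation: for each operator, emit left operand, right operand, then the operator.

4 2 5 + 9 9 - + 4 - * 5 2 * -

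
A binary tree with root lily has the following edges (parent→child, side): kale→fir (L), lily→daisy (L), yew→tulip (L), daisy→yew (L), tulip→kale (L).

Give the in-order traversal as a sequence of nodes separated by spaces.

fir kale tulip yew daisy lily

In-order visits the left subtree, then the node, then the right subtree.
At lily: go left to daisy.
  At daisy: go left to yew.
    At yew: go left to tulip.
      At tulip: go left to kale.
        At kale: go left to fir.
          fir is a leaf — visit fir.
        Visit kale.
        At kale: no right child.
      Visit tulip.
      At tulip: no right child.
    Visit yew.
    At yew: no right child.
  Visit daisy.
  At daisy: no right child.
Visit lily.
At lily: no right child.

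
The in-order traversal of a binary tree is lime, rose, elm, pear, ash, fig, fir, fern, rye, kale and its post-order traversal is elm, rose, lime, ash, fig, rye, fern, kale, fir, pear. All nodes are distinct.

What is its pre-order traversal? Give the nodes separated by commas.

The last element of post-order is the root; it splits in-order into left and right subtrees.
Root pear: left subtree has 3 nodes {lime, rose, elm}, right has 6 {ash, fig, fir, fern, rye, kale}.
  Root lime: left subtree has 0 nodes { }, right has 2 {rose, elm}.
    Root rose: left subtree has 0 nodes { }, right has 1 {elm}.
  Root fir: left subtree has 2 nodes {ash, fig}, right has 3 {fern, rye, kale}.
    Root fig: left subtree has 1 node {ash}, right has 0 { }.
    Root kale: left subtree has 2 nodes {fern, rye}, right has 0 { }.
      Root fern: left subtree has 0 nodes { }, right has 1 {rye}.

pear, lime, rose, elm, fir, fig, ash, kale, fern, rye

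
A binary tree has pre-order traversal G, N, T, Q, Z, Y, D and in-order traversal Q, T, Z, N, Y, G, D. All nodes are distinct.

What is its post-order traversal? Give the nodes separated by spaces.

The first element of pre-order is the root; it splits in-order into left and right subtrees.
Root G: left subtree has 5 nodes {Q, T, Z, N, Y}, right has 1 {D}.
  Root N: left subtree has 3 nodes {Q, T, Z}, right has 1 {Y}.
    Root T: left subtree has 1 node {Q}, right has 1 {Z}.

Q Z T Y N D G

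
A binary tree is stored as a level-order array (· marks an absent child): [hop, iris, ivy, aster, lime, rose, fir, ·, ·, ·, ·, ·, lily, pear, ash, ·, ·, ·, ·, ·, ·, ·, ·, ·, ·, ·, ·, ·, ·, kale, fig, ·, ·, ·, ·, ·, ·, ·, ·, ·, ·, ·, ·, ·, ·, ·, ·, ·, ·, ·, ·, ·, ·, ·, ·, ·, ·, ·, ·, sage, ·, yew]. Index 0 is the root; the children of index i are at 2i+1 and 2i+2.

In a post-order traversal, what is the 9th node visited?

yew

Post-order visits the left subtree, then the right subtree, then the node.
At hop: go left to iris.
  At iris: go left to aster.
    aster is a leaf — visit aster.
  At iris: go right to lime.
    lime is a leaf — visit lime.
  Visit iris.
At hop: go right to ivy.
  At ivy: go left to rose.
    At rose: no left child.
    At rose: go right to lily.
      lily is a leaf — visit lily.
    Visit rose.
  At ivy: go right to fir.
    At fir: go left to pear.
      pear is a leaf — visit pear.
    At fir: go right to ash.
      At ash: go left to kale.
        At kale: go left to sage.
          sage is a leaf — visit sage.
        At kale: no right child.
        Visit kale.
      At ash: go right to fig.
        At fig: go left to yew.
          yew is a leaf — visit yew.
        At fig: no right child.
        Visit fig.
      Visit ash.
    Visit fir.
  Visit ivy.
Visit hop.
Full post-order sequence: aster, lime, iris, lily, rose, pear, sage, kale, yew, fig, ash, fir, ivy, hop.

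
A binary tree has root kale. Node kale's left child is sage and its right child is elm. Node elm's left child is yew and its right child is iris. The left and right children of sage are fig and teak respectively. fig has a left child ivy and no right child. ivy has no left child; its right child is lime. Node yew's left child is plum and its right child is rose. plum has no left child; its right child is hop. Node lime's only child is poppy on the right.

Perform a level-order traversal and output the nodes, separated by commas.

Level-order visits nodes level by level from the root, left to right within each level.
Level 0: kale
Level 1: sage, elm
Level 2: fig, teak, yew, iris
Level 3: ivy, plum, rose
Level 4: lime, hop
Level 5: poppy

kale, sage, elm, fig, teak, yew, iris, ivy, plum, rose, lime, hop, poppy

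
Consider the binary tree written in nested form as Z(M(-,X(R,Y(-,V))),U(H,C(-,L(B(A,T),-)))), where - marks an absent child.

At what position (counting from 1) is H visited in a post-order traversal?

Post-order visits the left subtree, then the right subtree, then the node.
At Z: go left to M.
  At M: no left child.
  At M: go right to X.
    At X: go left to R.
      R is a leaf — visit R.
    At X: go right to Y.
      At Y: no left child.
      At Y: go right to V.
        V is a leaf — visit V.
      Visit Y.
    Visit X.
  Visit M.
At Z: go right to U.
  At U: go left to H.
    H is a leaf — visit H.
  At U: go right to C.
    At C: no left child.
    At C: go right to L.
      At L: go left to B.
        At B: go left to A.
          A is a leaf — visit A.
        At B: go right to T.
          T is a leaf — visit T.
        Visit B.
      At L: no right child.
      Visit L.
    Visit C.
  Visit U.
Visit Z.
Full post-order sequence: R, V, Y, X, M, H, A, T, B, L, C, U, Z.

6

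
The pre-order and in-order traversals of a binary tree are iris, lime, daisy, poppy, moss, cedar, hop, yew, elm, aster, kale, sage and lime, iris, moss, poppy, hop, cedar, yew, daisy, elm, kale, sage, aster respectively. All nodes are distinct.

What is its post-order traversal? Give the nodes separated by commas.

lime, moss, hop, yew, cedar, poppy, sage, kale, aster, elm, daisy, iris

The first element of pre-order is the root; it splits in-order into left and right subtrees.
Root iris: left subtree has 1 node {lime}, right has 10 {moss, poppy, hop, cedar, yew, daisy, elm, kale, sage, aster}.
  Root daisy: left subtree has 5 nodes {moss, poppy, hop, cedar, yew}, right has 4 {elm, kale, sage, aster}.
    Root poppy: left subtree has 1 node {moss}, right has 3 {hop, cedar, yew}.
      Root cedar: left subtree has 1 node {hop}, right has 1 {yew}.
    Root elm: left subtree has 0 nodes { }, right has 3 {kale, sage, aster}.
      Root aster: left subtree has 2 nodes {kale, sage}, right has 0 { }.
        Root kale: left subtree has 0 nodes { }, right has 1 {sage}.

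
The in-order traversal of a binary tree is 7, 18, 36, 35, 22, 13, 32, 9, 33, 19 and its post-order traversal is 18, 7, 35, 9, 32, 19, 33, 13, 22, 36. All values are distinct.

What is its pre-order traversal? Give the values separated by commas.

The last element of post-order is the root; it splits in-order into left and right subtrees.
Root 36: left subtree has 2 nodes {7, 18}, right has 7 {35, 22, 13, 32, 9, 33, 19}.
  Root 7: left subtree has 0 nodes { }, right has 1 {18}.
  Root 22: left subtree has 1 node {35}, right has 5 {13, 32, 9, 33, 19}.
    Root 13: left subtree has 0 nodes { }, right has 4 {32, 9, 33, 19}.
      Root 33: left subtree has 2 nodes {32, 9}, right has 1 {19}.
        Root 32: left subtree has 0 nodes { }, right has 1 {9}.

36, 7, 18, 22, 35, 13, 33, 32, 9, 19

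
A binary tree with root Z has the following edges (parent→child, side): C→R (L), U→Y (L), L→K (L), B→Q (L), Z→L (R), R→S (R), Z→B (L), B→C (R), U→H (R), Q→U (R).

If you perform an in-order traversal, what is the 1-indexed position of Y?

2

In-order visits the left subtree, then the node, then the right subtree.
At Z: go left to B.
  At B: go left to Q.
    At Q: no left child.
    Visit Q.
    At Q: go right to U.
      At U: go left to Y.
        Y is a leaf — visit Y.
      Visit U.
      At U: go right to H.
        H is a leaf — visit H.
  Visit B.
  At B: go right to C.
    At C: go left to R.
      At R: no left child.
      Visit R.
      At R: go right to S.
        S is a leaf — visit S.
    Visit C.
    At C: no right child.
Visit Z.
At Z: go right to L.
  At L: go left to K.
    K is a leaf — visit K.
  Visit L.
  At L: no right child.
Full in-order sequence: Q, Y, U, H, B, R, S, C, Z, K, L.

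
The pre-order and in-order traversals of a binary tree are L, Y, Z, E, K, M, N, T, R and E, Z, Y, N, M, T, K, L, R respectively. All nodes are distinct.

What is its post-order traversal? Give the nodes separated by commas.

The first element of pre-order is the root; it splits in-order into left and right subtrees.
Root L: left subtree has 7 nodes {E, Z, Y, N, M, T, K}, right has 1 {R}.
  Root Y: left subtree has 2 nodes {E, Z}, right has 4 {N, M, T, K}.
    Root Z: left subtree has 1 node {E}, right has 0 { }.
    Root K: left subtree has 3 nodes {N, M, T}, right has 0 { }.
      Root M: left subtree has 1 node {N}, right has 1 {T}.

E, Z, N, T, M, K, Y, R, L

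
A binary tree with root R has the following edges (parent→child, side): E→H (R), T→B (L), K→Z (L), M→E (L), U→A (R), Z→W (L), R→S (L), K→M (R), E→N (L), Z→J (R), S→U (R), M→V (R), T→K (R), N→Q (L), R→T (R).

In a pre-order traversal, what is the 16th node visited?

V

Pre-order visits the node, then its left subtree, then its right subtree.
Visit R.
At R: go left to S.
  Visit S.
  At S: no left child.
  At S: go right to U.
    Visit U.
    At U: no left child.
    At U: go right to A.
      A is a leaf — visit A.
At R: go right to T.
  Visit T.
  At T: go left to B.
    B is a leaf — visit B.
  At T: go right to K.
    Visit K.
    At K: go left to Z.
      Visit Z.
      At Z: go left to W.
        W is a leaf — visit W.
      At Z: go right to J.
        J is a leaf — visit J.
    At K: go right to M.
      Visit M.
      At M: go left to E.
        Visit E.
        At E: go left to N.
          Visit N.
          At N: go left to Q.
            Q is a leaf — visit Q.
          At N: no right child.
        At E: go right to H.
          H is a leaf — visit H.
      At M: go right to V.
        V is a leaf — visit V.
Full pre-order sequence: R, S, U, A, T, B, K, Z, W, J, M, E, N, Q, H, V.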